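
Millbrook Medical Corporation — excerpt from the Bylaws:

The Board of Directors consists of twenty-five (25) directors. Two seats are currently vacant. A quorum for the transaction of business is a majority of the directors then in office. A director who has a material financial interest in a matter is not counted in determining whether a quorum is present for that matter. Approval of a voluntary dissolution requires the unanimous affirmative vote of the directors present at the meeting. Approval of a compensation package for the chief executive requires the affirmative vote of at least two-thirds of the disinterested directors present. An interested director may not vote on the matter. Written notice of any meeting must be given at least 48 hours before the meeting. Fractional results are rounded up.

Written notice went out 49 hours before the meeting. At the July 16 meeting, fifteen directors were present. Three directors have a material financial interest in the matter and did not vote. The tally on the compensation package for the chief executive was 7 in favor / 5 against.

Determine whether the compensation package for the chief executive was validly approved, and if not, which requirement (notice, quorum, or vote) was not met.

Invalid — vote requirement not satisfied.

Notice: 49 hours given; 48 required (49 ≥ 48). Satisfied.
Quorum: 15 present, but the 3 interested directors do not count, leaving 12. Quorum is 12. Satisfied.
Vote: the compensation package for the chief executive requires two-thirds of the disinterested directors present (15 − 3 = 12). 2/3 of 12 = 8, so 8 affirmative votes are needed; 7 voted in favor. Not satisfied.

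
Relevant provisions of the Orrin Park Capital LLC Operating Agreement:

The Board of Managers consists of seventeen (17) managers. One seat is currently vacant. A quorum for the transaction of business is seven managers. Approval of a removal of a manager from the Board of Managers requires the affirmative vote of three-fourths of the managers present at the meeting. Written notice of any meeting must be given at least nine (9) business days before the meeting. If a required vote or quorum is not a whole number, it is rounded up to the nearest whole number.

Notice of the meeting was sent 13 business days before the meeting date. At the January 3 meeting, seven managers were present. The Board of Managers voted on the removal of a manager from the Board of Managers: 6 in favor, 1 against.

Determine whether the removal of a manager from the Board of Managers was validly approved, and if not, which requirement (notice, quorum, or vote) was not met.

Valid — all requirements satisfied.

Notice: 13 business days given; 9 required (13 ≥ 9). Satisfied.
Quorum: 7 present; quorum is 7. Satisfied.
Vote: the removal of a manager from the Board of Managers requires three-fourths of the managers present (7). 3/4 of 7 = 5.25, rounded up to 6, so 6 affirmative votes are needed; 6 voted in favor. Satisfied.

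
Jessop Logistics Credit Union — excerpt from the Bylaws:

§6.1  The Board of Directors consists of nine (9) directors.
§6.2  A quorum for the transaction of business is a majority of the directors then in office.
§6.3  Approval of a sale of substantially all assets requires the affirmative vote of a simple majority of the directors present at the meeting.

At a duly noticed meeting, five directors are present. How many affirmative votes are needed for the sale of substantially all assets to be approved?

The sale of substantially all assets requires a majority of the directors present (5).
A majority of 5 is 3.

3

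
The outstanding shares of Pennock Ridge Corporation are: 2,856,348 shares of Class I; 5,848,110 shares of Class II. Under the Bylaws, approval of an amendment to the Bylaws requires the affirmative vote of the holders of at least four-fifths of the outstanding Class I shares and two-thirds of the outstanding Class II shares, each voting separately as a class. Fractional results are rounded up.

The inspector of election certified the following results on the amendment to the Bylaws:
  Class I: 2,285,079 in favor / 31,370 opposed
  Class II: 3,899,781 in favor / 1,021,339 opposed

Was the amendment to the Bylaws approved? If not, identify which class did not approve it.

Approved — every class gave the required vote.

Class I: 4/5 of 2856348 = 2285078.40, rounded up to 2285079; 2,285,079 required, 2,285,079 in favor — approved.
Class II: 2/3 of 5848110 = 3898740; 3,898,740 required, 3,899,781 in favor — approved.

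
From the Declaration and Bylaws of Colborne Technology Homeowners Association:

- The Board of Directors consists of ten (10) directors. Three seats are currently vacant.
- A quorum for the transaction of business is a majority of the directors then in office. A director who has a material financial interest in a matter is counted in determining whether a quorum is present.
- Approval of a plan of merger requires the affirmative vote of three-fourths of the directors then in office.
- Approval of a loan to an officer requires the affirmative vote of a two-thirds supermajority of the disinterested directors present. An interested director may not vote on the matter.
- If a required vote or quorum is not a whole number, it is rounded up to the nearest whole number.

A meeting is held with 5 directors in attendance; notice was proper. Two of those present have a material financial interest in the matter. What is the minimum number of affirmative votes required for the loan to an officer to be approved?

2

The loan to an officer requires two-thirds of the disinterested directors present (5 − 2 = 3).
2/3 of 3 = 2.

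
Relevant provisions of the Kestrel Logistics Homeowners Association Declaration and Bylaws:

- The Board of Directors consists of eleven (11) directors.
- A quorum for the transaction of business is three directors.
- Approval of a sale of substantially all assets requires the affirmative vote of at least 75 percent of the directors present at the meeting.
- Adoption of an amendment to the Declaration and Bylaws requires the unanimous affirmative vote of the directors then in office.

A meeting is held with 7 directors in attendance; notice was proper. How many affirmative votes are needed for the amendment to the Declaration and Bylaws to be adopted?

The amendment to the Declaration and Bylaws requires the unanimous vote of the directors then in office (11).
Unanimous means all 11.
(Only 7 can vote, so the amendment to the Declaration and Bylaws cannot pass at this meeting, but the required vote is still 11.)

11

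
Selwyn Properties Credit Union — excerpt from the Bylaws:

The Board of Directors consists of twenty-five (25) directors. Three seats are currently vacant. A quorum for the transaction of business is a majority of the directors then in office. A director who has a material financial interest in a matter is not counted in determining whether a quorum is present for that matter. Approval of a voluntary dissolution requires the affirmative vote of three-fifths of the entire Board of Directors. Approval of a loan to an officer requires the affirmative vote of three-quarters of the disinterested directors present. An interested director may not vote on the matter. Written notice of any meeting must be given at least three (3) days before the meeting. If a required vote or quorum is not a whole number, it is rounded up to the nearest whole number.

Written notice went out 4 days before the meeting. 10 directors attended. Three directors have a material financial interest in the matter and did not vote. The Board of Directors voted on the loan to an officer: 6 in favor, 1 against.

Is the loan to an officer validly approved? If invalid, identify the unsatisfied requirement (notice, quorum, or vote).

Invalid — quorum requirement not satisfied.

Notice: 4 days given; 3 required (4 ≥ 3). Satisfied.
Quorum: 10 present, but the 3 interested directors do not count, leaving 7. Quorum is 12. Not satisfied.
Vote: the loan to an officer requires three-fourths of the disinterested directors present (10 − 3 = 7). 3/4 of 7 = 5.25, rounded up to 6, so 6 affirmative votes are needed; 6 voted in favor. Satisfied. (Moot — without a quorum no business can be validly transacted.)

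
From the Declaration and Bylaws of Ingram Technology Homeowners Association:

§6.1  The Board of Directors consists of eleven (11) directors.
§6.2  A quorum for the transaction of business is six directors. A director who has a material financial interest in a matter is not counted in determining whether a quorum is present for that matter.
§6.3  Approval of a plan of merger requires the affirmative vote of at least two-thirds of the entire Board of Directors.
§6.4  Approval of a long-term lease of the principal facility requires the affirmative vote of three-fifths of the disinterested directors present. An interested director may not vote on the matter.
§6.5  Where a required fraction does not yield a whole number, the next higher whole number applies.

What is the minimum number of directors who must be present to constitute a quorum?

6

The quorum is fixed at 6.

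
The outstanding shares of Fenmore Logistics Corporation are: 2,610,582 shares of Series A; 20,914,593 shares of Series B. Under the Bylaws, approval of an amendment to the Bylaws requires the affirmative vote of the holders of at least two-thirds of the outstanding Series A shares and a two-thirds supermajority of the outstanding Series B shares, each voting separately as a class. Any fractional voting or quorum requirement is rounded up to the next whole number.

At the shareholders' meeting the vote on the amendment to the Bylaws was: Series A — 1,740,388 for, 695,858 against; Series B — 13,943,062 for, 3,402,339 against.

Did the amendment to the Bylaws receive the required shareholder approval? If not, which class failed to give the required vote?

Series A: 2/3 of 2610582 = 1740388; 1,740,388 required, 1,740,388 in favor — approved.
Series B: 2/3 of 20914593 = 13943062; 13,943,062 required, 13,943,062 in favor — approved.

Approved — every class gave the required vote.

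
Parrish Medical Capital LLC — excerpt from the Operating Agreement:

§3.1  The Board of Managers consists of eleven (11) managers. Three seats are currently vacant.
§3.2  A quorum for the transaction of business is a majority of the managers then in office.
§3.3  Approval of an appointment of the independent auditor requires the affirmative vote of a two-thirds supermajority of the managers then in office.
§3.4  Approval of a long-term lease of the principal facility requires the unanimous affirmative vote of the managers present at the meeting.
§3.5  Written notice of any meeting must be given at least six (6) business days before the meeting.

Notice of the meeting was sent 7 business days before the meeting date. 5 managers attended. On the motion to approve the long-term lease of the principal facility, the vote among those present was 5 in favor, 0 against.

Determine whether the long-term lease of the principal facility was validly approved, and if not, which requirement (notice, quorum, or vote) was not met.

Valid — all requirements satisfied.

Notice: 7 business days given; 6 required (7 ≥ 6). Satisfied.
Quorum: 5 present; quorum is 5. Satisfied.
Vote: the long-term lease of the principal facility requires the unanimous vote of the managers present (5). Unanimous means all 5, so 5 affirmative votes are needed; 5 voted in favor. Satisfied.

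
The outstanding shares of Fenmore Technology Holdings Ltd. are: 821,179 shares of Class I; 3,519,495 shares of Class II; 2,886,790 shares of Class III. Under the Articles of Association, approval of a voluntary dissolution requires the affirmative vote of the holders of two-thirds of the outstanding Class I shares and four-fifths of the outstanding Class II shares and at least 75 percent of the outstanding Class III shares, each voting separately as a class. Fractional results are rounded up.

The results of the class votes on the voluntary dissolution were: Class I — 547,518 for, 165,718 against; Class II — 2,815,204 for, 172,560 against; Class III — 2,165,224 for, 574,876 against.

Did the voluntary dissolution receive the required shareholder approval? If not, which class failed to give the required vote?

Not approved — the Class II shares did not give the required vote.

Class I: 2/3 of 821179 = 547452.67, rounded up to 547453; 547,453 required, 547,518 in favor — approved.
Class II: 4/5 of 3519495 = 2815596; 2,815,596 required, 2,815,204 in favor — not approved.
Class III: 3/4 of 2886790 = 2165092.50, rounded up to 2165093; 2,165,093 required, 2,165,224 in favor — approved.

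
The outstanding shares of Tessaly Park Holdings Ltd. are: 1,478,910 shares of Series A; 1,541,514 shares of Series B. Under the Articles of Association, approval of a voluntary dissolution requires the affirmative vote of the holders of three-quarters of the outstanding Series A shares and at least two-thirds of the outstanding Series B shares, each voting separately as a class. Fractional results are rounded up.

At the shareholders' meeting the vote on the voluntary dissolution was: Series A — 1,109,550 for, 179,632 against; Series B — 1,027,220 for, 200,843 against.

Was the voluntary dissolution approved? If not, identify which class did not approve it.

Not approved — the Series B shares did not give the required vote.

Series A: 3/4 of 1478910 = 1109182.50, rounded up to 1109183; 1,109,183 required, 1,109,550 in favor — approved.
Series B: 2/3 of 1541514 = 1027676; 1,027,676 required, 1,027,220 in favor — not approved.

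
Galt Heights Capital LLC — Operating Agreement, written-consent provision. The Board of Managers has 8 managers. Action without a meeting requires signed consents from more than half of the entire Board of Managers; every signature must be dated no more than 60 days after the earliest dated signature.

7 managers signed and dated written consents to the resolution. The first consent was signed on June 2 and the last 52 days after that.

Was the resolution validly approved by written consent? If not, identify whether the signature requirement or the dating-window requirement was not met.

Effective — both the signature and dating-window requirements are satisfied.

Signatures required: more than half of 8 — a majority of 8 is 5, so 5 needed; 7 signed. Sufficient.
Dating window: the latest signature is 52 days after the earliest; the limit is 60 days. Within the window.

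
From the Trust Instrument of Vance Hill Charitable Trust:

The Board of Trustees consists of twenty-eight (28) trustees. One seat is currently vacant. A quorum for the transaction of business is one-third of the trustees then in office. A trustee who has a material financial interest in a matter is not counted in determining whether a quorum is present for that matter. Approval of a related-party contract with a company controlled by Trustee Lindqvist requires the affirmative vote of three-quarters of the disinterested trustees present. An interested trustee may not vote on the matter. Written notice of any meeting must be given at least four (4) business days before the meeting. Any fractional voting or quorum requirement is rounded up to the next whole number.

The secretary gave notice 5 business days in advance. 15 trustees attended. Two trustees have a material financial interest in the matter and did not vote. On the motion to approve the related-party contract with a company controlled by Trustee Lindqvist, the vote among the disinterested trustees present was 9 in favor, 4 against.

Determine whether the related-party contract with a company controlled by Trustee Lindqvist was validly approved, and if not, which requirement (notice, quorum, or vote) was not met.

Invalid — vote requirement not satisfied.

Notice: 5 business days given; 4 required (5 ≥ 4). Satisfied.
Quorum: 15 present, but the 2 interested trustees do not count, leaving 13. Quorum is 9. Satisfied.
Vote: the related-party contract with a company controlled by Trustee Lindqvist requires three-fourths of the disinterested trustees present (15 − 2 = 13). 3/4 of 13 = 9.75, rounded up to 10, so 10 affirmative votes are needed; 9 voted in favor. Not satisfied.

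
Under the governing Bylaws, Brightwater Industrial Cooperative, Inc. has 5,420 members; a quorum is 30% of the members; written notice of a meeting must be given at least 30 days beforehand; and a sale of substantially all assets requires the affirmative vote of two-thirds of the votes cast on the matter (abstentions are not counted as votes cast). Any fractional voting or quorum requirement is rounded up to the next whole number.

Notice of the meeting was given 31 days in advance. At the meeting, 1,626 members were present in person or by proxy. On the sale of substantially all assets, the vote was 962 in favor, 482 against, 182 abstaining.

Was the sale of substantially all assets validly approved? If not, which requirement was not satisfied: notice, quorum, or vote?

Invalid — vote requirement not satisfied.

Notice: 31 days given; 30 required. Satisfied.
Quorum: 30% of 5,420 = 1,626; 1,626 present. Satisfied.
Vote: requires two-thirds of the votes cast (1,626 − 182 abstaining = 1,444); 2/3 of 1444 = 962.67, rounded up to 963, so 963 needed; 962 in favor. Not satisfied.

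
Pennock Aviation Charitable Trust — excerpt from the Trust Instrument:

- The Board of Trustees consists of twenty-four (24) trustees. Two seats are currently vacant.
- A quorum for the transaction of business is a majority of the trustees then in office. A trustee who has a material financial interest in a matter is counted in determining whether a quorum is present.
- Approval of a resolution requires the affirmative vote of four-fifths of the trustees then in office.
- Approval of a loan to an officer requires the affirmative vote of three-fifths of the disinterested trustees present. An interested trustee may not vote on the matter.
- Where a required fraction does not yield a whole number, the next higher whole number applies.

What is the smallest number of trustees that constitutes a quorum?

A majority of 22 is 12.

12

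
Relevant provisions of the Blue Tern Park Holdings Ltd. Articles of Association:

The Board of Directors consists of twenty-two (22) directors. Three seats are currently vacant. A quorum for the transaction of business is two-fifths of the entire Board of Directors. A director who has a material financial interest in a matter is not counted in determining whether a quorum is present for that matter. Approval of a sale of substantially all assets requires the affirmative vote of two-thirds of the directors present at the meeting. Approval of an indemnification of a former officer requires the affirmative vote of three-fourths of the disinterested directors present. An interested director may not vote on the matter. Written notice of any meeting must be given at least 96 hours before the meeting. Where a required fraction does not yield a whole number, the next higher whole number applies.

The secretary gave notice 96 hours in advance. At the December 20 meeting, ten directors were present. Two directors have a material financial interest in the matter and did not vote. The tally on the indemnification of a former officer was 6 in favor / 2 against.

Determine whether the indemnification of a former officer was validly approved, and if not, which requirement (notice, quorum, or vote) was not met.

Notice: 96 hours given; 96 required (96 ≥ 96). Satisfied.
Quorum: 10 present, but the 2 interested directors do not count, leaving 8. Quorum is 9. Not satisfied.
Vote: the indemnification of a former officer requires three-fourths of the disinterested directors present (10 − 2 = 8). 3/4 of 8 = 6, so 6 affirmative votes are needed; 6 voted in favor. Satisfied. (Moot — without a quorum no business can be validly transacted.)

Invalid — quorum requirement not satisfied.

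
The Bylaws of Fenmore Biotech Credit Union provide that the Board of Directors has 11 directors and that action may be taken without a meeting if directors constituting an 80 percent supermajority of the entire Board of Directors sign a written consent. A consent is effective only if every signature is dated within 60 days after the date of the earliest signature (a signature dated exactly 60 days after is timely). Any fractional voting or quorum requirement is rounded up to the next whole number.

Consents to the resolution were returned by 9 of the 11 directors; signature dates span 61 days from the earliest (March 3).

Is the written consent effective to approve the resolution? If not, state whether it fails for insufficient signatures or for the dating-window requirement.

Signatures required: an 80 percent supermajority of 11 — 4/5 of 11 = 8.80, rounded up to 9, so 9 needed; 9 signed. Sufficient.
Dating window: the latest signature is 61 days after the earliest; the limit is 60 days. Outside the window.

Not effective — dating-window requirement not satisfied.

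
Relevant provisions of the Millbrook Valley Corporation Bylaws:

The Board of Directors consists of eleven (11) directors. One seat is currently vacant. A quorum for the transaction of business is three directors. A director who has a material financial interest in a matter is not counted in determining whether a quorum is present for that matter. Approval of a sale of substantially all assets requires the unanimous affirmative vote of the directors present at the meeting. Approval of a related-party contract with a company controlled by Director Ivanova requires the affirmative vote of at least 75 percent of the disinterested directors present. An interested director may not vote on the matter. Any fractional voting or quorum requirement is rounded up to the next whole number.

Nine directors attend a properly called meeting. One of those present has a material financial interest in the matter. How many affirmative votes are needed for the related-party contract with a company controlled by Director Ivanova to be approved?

The related-party contract with a company controlled by Director Ivanova requires three-fourths of the disinterested directors present (9 − 1 = 8).
3/4 of 8 = 6.

6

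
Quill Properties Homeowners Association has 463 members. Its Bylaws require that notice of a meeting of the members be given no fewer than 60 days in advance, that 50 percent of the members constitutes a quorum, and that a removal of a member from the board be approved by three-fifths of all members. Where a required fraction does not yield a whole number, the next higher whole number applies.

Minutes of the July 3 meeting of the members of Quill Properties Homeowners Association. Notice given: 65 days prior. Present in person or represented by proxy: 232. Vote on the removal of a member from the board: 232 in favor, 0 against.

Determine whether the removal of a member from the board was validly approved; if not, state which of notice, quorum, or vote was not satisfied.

Notice: 65 days given; 60 required. Satisfied.
Quorum: 50% of 463 = 231.50, rounded up to 232; 232 present. Satisfied.
Vote: requires three-fifths of all members (463); 3/5 of 463 = 277.80, rounded up to 278, so 278 needed; 232 in favor. Not satisfied.

Invalid — vote requirement not satisfied.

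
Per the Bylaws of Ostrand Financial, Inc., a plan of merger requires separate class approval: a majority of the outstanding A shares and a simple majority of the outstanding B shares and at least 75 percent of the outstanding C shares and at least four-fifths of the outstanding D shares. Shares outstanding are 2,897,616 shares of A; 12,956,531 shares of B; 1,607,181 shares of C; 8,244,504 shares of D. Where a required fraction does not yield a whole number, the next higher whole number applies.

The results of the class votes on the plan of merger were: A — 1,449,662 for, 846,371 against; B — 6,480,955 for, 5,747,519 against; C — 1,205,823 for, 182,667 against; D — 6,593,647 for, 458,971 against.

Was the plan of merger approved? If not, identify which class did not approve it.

Not approved — the D shares did not give the required vote.

A: a majority of 2897616 is 1448809; 1,448,809 required, 1,449,662 in favor — approved.
B: a majority of 12956531 is 6478266; 6,478,266 required, 6,480,955 in favor — approved.
C: 3/4 of 1607181 = 1205385.75, rounded up to 1205386; 1,205,386 required, 1,205,823 in favor — approved.
D: 4/5 of 8244504 = 6595603.20, rounded up to 6595604; 6,595,604 required, 6,593,647 in favor — not approved.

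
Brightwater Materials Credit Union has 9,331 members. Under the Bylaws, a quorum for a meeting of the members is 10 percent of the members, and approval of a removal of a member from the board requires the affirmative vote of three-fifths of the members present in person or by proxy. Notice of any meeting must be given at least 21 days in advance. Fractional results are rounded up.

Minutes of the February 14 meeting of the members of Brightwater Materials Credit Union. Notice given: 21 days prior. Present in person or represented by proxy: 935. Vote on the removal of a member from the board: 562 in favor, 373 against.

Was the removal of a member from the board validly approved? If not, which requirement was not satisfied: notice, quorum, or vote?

Notice: 21 days given; 21 required. Satisfied.
Quorum: 10% of 9,331 = 933.10, rounded up to 934; 935 present. Satisfied.
Vote: requires three-fifths of those present (935); 3/5 of 935 = 561, so 561 needed; 562 in favor. Satisfied.

Valid — all requirements satisfied.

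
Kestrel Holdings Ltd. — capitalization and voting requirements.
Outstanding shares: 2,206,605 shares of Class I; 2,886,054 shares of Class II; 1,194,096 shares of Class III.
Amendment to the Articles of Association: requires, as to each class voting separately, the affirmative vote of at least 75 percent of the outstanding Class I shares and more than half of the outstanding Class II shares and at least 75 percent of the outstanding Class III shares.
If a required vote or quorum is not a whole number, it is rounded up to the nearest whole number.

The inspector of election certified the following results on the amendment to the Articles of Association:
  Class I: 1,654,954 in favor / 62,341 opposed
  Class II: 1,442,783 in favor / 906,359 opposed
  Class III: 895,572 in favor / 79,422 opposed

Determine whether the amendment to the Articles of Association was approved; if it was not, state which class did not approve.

Class I: 3/4 of 2206605 = 1654953.75, rounded up to 1654954; 1,654,954 required, 1,654,954 in favor — approved.
Class II: a majority of 2886054 is 1443028; 1,443,028 required, 1,442,783 in favor — not approved.
Class III: 3/4 of 1194096 = 895572; 895,572 required, 895,572 in favor — approved.

Not approved — the Class II shares did not give the required vote.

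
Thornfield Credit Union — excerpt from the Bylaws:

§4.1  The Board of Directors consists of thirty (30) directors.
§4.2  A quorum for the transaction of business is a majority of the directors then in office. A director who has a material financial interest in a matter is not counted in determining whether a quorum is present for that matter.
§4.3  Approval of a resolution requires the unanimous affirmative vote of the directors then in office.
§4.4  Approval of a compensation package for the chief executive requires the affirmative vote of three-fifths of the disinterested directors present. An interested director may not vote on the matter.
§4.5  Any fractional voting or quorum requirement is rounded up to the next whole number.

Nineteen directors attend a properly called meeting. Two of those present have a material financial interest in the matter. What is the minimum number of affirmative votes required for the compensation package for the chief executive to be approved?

11

The compensation package for the chief executive requires three-fifths of the disinterested directors present (19 − 2 = 17).
3/5 of 17 = 10.20, rounded up to 11.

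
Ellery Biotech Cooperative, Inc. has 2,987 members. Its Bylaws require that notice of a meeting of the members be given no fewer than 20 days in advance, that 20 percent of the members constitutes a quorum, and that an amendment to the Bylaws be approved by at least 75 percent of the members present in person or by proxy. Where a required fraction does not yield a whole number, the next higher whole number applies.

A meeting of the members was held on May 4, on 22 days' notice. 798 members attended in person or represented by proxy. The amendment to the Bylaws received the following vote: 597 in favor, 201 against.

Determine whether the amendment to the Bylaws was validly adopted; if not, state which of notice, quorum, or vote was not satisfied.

Invalid — vote requirement not satisfied.

Notice: 22 days given; 20 required. Satisfied.
Quorum: 20% of 2,987 = 597.40, rounded up to 598; 798 present. Satisfied.
Vote: requires three-fourths of those present (798); 3/4 of 798 = 598.50, rounded up to 599, so 599 needed; 597 in favor. Not satisfied.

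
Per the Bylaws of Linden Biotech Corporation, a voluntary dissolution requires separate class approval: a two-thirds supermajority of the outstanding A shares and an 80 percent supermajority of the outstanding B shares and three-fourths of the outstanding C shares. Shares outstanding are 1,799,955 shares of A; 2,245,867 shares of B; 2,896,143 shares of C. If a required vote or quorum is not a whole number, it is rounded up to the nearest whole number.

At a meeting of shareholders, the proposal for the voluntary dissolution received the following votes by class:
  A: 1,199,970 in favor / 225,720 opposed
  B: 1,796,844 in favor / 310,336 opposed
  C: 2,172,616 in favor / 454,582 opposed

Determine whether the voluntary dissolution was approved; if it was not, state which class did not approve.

A: 2/3 of 1799955 = 1199970; 1,199,970 required, 1,199,970 in favor — approved.
B: 4/5 of 2245867 = 1796693.60, rounded up to 1796694; 1,796,694 required, 1,796,844 in favor — approved.
C: 3/4 of 2896143 = 2172107.25, rounded up to 2172108; 2,172,108 required, 2,172,616 in favor — approved.

Approved — every class gave the required vote.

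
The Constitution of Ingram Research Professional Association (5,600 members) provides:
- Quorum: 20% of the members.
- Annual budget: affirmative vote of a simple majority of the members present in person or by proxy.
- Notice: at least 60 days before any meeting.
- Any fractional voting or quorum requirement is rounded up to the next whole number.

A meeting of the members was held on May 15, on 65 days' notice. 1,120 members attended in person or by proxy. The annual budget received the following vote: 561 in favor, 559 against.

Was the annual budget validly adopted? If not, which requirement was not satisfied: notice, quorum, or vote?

Valid — all requirements satisfied.

Notice: 65 days given; 60 required. Satisfied.
Quorum: 20% of 5,600 = 1,120; 1,120 present. Satisfied.
Vote: requires a majority of those present (1,120); a majority of 1120 is 561, so 561 needed; 561 in favor. Satisfied.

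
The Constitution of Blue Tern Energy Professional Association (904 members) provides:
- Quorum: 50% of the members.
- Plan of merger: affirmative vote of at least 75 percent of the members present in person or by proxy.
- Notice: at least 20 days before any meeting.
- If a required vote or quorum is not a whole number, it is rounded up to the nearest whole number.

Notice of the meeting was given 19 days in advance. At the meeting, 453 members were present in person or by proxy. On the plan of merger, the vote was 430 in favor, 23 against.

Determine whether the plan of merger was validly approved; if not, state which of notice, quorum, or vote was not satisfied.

Invalid — notice requirement not satisfied.

Notice: 19 days given; 20 required. Not satisfied.
Quorum: 50% of 904 = 452; 453 present. Satisfied.
Vote: requires three-fourths of those present (453); 3/4 of 453 = 339.75, rounded up to 340, so 340 needed; 430 in favor. Satisfied.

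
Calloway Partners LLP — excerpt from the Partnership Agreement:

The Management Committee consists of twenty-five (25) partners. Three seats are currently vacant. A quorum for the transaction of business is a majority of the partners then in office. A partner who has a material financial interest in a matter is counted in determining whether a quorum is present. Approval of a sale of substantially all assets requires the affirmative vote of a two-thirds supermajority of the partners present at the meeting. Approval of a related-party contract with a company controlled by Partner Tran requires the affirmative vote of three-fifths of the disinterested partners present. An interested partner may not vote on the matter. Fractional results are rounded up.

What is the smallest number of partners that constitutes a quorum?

12

A majority of 22 is 12.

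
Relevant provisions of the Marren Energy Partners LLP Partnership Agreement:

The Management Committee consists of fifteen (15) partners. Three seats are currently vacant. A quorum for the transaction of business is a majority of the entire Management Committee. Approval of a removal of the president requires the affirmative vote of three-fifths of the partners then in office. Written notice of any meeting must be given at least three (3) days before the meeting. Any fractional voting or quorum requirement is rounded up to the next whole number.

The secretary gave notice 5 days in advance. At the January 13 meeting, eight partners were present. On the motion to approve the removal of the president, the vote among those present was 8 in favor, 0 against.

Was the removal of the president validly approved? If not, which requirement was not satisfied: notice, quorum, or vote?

Valid — all requirements satisfied.

Notice: 5 days given; 3 required (5 ≥ 3). Satisfied.
Quorum: 8 present; quorum is 8. Satisfied.
Vote: the removal of the president requires three-fifths of the partners then in office (12). 3/5 of 12 = 7.20, rounded up to 8, so 8 affirmative votes are needed; 8 voted in favor. Satisfied.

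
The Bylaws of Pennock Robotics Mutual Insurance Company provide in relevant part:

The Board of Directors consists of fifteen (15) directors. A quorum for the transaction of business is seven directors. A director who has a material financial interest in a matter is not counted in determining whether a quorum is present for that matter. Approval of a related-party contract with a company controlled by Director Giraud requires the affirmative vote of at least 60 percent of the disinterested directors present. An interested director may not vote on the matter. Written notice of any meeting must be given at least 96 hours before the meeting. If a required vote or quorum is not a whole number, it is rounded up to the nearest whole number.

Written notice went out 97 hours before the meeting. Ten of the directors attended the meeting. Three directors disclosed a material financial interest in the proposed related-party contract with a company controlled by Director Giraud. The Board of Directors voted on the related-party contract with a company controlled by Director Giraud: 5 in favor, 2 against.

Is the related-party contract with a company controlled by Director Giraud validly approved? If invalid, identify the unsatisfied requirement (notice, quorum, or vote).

Valid — all requirements satisfied.

Notice: 97 hours given; 96 required (97 ≥ 96). Satisfied.
Quorum: 10 present, but the 3 interested directors do not count, leaving 7. Quorum is 7. Satisfied.
Vote: the related-party contract with a company controlled by Director Giraud requires three-fifths of the disinterested directors present (10 − 3 = 7). 3/5 of 7 = 4.20, rounded up to 5, so 5 affirmative votes are needed; 5 voted in favor. Satisfied.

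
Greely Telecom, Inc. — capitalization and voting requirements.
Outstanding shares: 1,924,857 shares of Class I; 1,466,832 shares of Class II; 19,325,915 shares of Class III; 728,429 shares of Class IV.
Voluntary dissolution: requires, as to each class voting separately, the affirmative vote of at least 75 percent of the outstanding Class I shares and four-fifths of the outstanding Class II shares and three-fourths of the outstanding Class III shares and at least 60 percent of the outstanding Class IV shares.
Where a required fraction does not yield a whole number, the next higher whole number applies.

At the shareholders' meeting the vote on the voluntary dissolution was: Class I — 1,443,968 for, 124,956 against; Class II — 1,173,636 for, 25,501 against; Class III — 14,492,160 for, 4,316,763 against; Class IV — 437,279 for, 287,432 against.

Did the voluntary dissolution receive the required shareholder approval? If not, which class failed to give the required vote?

Not approved — the Class III shares did not give the required vote.

Class I: 3/4 of 1924857 = 1443642.75, rounded up to 1443643; 1,443,643 required, 1,443,968 in favor — approved.
Class II: 4/5 of 1466832 = 1173465.60, rounded up to 1173466; 1,173,466 required, 1,173,636 in favor — approved.
Class III: 3/4 of 19325915 = 14494436.25, rounded up to 14494437; 14,494,437 required, 14,492,160 in favor — not approved.
Class IV: 3/5 of 728429 = 437057.40, rounded up to 437058; 437,058 required, 437,279 in favor — approved.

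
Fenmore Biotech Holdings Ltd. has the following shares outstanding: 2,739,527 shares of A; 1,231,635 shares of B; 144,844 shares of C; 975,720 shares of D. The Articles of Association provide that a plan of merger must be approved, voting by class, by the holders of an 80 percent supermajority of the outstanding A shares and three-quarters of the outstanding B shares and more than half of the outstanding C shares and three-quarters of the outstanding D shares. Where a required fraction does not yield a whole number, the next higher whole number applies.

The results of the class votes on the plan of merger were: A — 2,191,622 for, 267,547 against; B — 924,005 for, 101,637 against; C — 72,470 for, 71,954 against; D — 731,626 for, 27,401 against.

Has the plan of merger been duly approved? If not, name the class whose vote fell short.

A: 4/5 of 2739527 = 2191621.60, rounded up to 2191622; 2,191,622 required, 2,191,622 in favor — approved.
B: 3/4 of 1231635 = 923726.25, rounded up to 923727; 923,727 required, 924,005 in favor — approved.
C: a majority of 144844 is 72423; 72,423 required, 72,470 in favor — approved.
D: 3/4 of 975720 = 731790; 731,790 required, 731,626 in favor — not approved.

Not approved — the D shares did not give the required vote.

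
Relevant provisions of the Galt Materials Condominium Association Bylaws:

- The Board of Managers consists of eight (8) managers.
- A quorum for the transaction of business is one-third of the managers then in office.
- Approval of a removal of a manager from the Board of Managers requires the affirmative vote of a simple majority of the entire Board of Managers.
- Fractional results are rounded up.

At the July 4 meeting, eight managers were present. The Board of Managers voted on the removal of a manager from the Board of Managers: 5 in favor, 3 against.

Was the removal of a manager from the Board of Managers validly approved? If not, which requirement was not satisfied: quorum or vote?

Quorum: 8 present; quorum is 3. Satisfied.
Vote: the removal of a manager from the Board of Managers requires a majority of the entire Board of Managers (8). A majority of 8 is 5, so 5 affirmative votes are needed; 5 voted in favor. Satisfied.

Valid — all requirements satisfied.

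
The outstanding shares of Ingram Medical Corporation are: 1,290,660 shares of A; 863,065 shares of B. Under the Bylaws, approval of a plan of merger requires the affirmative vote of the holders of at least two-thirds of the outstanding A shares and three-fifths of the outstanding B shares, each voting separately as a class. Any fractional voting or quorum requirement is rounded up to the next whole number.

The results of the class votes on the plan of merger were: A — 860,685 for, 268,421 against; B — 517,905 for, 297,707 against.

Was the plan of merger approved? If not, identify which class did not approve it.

Approved — every class gave the required vote.

A: 2/3 of 1290660 = 860440; 860,440 required, 860,685 in favor — approved.
B: 3/5 of 863065 = 517839; 517,839 required, 517,905 in favor — approved.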